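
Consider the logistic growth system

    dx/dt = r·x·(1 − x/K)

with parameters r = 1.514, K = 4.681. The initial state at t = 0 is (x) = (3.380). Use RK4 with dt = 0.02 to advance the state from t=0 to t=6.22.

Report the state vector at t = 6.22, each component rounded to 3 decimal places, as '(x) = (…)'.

t=0.000: state=(3.380)
step 1 (dt=0.02): k1=(1.422), k2=(1.413), k3=(1.413), k4=(1.403); state += dt/6·(k1+2k2+2k3+k4)
t=0.020: state=(3.408)
t=0.040: state=(3.436)
t=0.060: state=(3.464)
continuing one RK4 step at a time; state shown every 25 steps (Δt=0.5):
t=0.500: state=(3.965)
t=1.000: state=(4.316)
t=1.500: state=(4.502)
t=2.000: state=(4.595)
t=2.500: state=(4.640)
t=3.000: state=(4.662)
t=3.500: state=(4.672)
t=4.000: state=(4.677)
t=4.500: state=(4.679)
t=5.000: state=(4.680)
t=5.500: state=(4.681)
t=6.000: state=(4.681)
t=6.220: state=(4.681)

(x) = (4.681)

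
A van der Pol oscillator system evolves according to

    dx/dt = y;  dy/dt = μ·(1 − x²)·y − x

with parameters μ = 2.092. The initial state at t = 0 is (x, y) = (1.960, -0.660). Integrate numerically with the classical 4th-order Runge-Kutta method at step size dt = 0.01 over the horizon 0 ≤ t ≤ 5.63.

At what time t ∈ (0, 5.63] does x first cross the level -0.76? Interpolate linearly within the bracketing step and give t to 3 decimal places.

t=0.000: state=(1.960, -0.660)
step 1 (dt=0.01): k1=(-0.660, 1.963), k2=(-0.650, 1.891), k3=(-0.651, 1.893), k4=(-0.641, 1.823); state += dt/6·(k1+2k2+2k3+k4)
t=0.010: state=(1.953, -0.641)
t=0.020: state=(1.947, -0.623)
t=0.030: state=(1.941, -0.607)
continuing one RK4 step at a time; state shown every 20 steps (Δt=0.2):
t=0.200: state=(1.854, -0.453)
t=0.400: state=(1.768, -0.410)
t=0.600: state=(1.686, -0.415)
t=0.800: state=(1.601, -0.440)
t=1.000: state=(1.510, -0.479)
t=1.200: state=(1.409, -0.532)
t=1.400: state=(1.295, -0.606)
t=1.600: state=(1.164, -0.712)
t=1.800: state=(1.007, -0.870)
t=2.000: state=(0.810, -1.123)
t=2.200: state=(0.546, -1.556)
t=2.400: state=(0.166, -2.314)
t=2.600: state=(-0.407, -3.441)
t=2.690: state=(-0.736, -3.849)
next step: t=2.700: state=(-0.775, -3.876) — x has crossed -0.76
linear interpolation between t=2.690 (-0.73640) and t=2.700 (-0.77503) → t≈2.696

t = 2.696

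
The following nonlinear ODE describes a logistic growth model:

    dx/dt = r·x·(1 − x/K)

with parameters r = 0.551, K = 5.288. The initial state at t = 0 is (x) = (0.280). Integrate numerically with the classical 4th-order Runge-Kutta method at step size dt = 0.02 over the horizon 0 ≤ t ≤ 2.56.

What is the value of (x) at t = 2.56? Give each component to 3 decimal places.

t=0.000: state=(0.280)
step 1 (dt=0.02): k1=(0.146), k2=(0.147), k3=(0.147), k4=(0.148); state += dt/6·(k1+2k2+2k3+k4)
t=0.020: state=(0.283)
t=0.040: state=(0.286)
t=0.060: state=(0.289)
continuing one RK4 step at a time; state shown every 5 steps (Δt=0.1):
t=0.100: state=(0.295)
t=0.200: state=(0.311)
t=0.300: state=(0.327)
t=0.400: state=(0.345)
t=0.500: state=(0.363)
t=0.600: state=(0.382)
t=0.700: state=(0.402)
t=0.800: state=(0.423)
t=0.900: state=(0.445)
t=1.000: state=(0.468)
t=1.100: state=(0.492)
t=1.200: state=(0.517)
t=1.300: state=(0.543)
t=1.400: state=(0.570)
t=1.500: state=(0.599)
t=1.600: state=(0.629)
t=1.700: state=(0.660)
t=1.800: state=(0.693)
t=1.900: state=(0.727)
t=2.000: state=(0.762)
t=2.100: state=(0.798)
t=2.200: state=(0.836)
t=2.300: state=(0.876)
t=2.400: state=(0.917)
t=2.500: state=(0.960)
t=2.560: state=(0.986)

(x) = (0.986)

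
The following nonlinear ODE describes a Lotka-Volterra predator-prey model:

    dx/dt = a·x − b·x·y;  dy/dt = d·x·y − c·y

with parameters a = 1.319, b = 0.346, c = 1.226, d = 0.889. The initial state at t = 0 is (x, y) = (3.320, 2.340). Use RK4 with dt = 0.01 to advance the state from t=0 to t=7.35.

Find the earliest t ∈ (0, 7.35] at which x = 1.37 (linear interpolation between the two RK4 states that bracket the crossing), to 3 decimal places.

t=0.000: state=(3.320, 2.340)
step 1 (dt=0.01): k1=(1.691, 4.038), k2=(1.672, 4.090), k3=(1.672, 4.090), k4=(1.652, 4.144); state += dt/6·(k1+2k2+2k3+k4)
t=0.010: state=(3.337, 2.381)
t=0.020: state=(3.353, 2.423)
t=0.030: state=(3.369, 2.466)
continuing one RK4 step at a time; state shown every 25 steps (Δt=0.25):
t=0.250: state=(3.572, 3.732)
t=0.500: state=(3.284, 5.954)
t=0.750: state=(2.451, 8.344)
t=1.000: state=(1.554, 9.548)
t=1.060: state=(1.378, 9.592)
next step: t=1.070: state=(1.351, 9.591) — x has crossed 1.37
linear interpolation between t=1.060 (1.37837) and t=1.070 (1.35108) → t≈1.063

t = 1.063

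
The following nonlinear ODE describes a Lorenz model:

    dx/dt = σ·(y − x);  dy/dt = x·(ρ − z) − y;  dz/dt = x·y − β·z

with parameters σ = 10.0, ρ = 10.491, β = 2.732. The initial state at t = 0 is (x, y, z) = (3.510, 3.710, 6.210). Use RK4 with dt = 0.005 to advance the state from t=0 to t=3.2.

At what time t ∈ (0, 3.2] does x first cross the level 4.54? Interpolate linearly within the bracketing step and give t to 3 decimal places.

t = 0.150

t=0.000: state=(3.510, 3.710, 6.210)
step 1 (dt=0.005): k1=(2.000, 11.316, -3.944), k2=(2.233, 11.344, -3.799), k3=(2.228, 11.345, -3.797), k4=(2.456, 11.374, -3.651); state += dt/6·(k1+2k2+2k3+k4)
t=0.005: state=(3.521, 3.767, 6.191)
t=0.010: state=(3.535, 3.824, 6.174)
t=0.015: state=(3.550, 3.881, 6.158)
t=0.145: state=(4.490, 5.495, 6.384)
next step: t=0.150: state=(4.540, 5.559, 6.421) — x has crossed 4.54
linear interpolation between t=0.145 (4.48958) and t=0.150 (4.54019) → t≈0.150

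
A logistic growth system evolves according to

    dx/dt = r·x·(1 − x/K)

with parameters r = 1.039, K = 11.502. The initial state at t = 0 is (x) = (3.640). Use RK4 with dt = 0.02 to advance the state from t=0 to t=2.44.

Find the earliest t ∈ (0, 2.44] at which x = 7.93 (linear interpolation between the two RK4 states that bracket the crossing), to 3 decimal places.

t = 1.509

t=0.000: state=(3.640)
step 1 (dt=0.02): k1=(2.585), k2=(2.595), k3=(2.595), k4=(2.605); state += dt/6·(k1+2k2+2k3+k4)
t=0.020: state=(3.692)
t=0.040: state=(3.744)
t=0.060: state=(3.797)
continuing one RK4 step at a time; state shown every 5 steps (Δt=0.1):
t=0.100: state=(3.903)
t=0.200: state=(4.176)
t=0.300: state=(4.456)
t=0.400: state=(4.742)
t=0.500: state=(5.034)
t=0.600: state=(5.330)
t=0.700: state=(5.628)
t=0.800: state=(5.927)
t=0.900: state=(6.225)
t=1.000: state=(6.520)
t=1.100: state=(6.811)
t=1.200: state=(7.096)
t=1.300: state=(7.375)
t=1.400: state=(7.646)
t=1.500: state=(7.908)
next step: t=1.520: state=(7.959) — x has crossed 7.93
linear interpolation between t=1.500 (7.90759) and t=1.520 (7.95874) → t≈1.509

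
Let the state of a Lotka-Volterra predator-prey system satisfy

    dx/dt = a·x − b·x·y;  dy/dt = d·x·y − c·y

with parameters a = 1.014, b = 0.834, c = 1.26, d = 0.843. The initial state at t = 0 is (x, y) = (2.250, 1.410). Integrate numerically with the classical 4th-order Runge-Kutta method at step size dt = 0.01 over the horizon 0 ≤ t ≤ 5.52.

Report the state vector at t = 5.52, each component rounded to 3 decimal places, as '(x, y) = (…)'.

t=0.000: state=(2.250, 1.410)
step 1 (dt=0.01): k1=(-0.364, 0.898), k2=(-0.372, 0.899), k3=(-0.372, 0.898), k4=(-0.381, 0.899); state += dt/6·(k1+2k2+2k3+k4)
t=0.010: state=(2.246, 1.419)
t=0.020: state=(2.242, 1.428)
t=0.030: state=(2.238, 1.437)
continuing one RK4 step at a time; state shown every 20 steps (Δt=0.2):
t=0.200: state=(2.146, 1.589)
t=0.400: state=(1.989, 1.751)
t=0.600: state=(1.799, 1.873)
t=0.800: state=(1.602, 1.939)
t=1.000: state=(1.418, 1.944)
t=1.200: state=(1.260, 1.893)
t=1.400: state=(1.134, 1.799)
t=1.600: state=(1.039, 1.679)
t=1.800: state=(0.972, 1.546)
t=2.000: state=(0.931, 1.410)
t=2.200: state=(0.911, 1.280)
t=2.400: state=(0.911, 1.159)
t=2.600: state=(0.928, 1.052)
t=2.800: state=(0.961, 0.959)
t=3.000: state=(1.010, 0.880)
t=3.200: state=(1.074, 0.815)
t=3.400: state=(1.154, 0.764)
t=3.600: state=(1.248, 0.727)
t=3.800: state=(1.357, 0.704)
t=4.000: state=(1.480, 0.695)
t=4.200: state=(1.614, 0.701)
t=4.400: state=(1.756, 0.723)
t=4.600: state=(1.900, 0.765)
t=4.800: state=(2.038, 0.829)
t=5.000: state=(2.159, 0.918)
t=5.200: state=(2.247, 1.035)
t=5.400: state=(2.289, 1.180)
t=5.520: state=(2.286, 1.279)

(x, y) = (2.286, 1.279)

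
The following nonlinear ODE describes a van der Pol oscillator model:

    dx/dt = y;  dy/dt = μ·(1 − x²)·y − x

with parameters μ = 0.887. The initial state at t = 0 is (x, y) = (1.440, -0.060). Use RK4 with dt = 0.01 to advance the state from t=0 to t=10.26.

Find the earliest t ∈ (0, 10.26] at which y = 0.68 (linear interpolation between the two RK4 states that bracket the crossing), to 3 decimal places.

t = 3.470

t=0.000: state=(1.440, -0.060)
step 1 (dt=0.01): k1=(-0.060, -1.383), k2=(-0.067, -1.376), k3=(-0.067, -1.376), k4=(-0.074, -1.369); state += dt/6·(k1+2k2+2k3+k4)
t=0.010: state=(1.439, -0.074)
t=0.020: state=(1.439, -0.087)
t=0.030: state=(1.438, -0.101)
continuing one RK4 step at a time; state shown every 50 steps (Δt=0.5):
t=0.500: state=(1.262, -0.616)
t=1.000: state=(0.835, -1.107)
t=1.500: state=(0.115, -1.827)
t=2.000: state=(-0.973, -2.315)
t=2.500: state=(-1.818, -0.830)
t=3.000: state=(-1.900, 0.301)
t=3.470: state=(-1.659, 0.680)
next step: t=3.480: state=(-1.652, 0.686) — y has crossed 0.68
linear interpolation between t=3.470 (0.67987) and t=3.480 (0.68588) → t≈3.470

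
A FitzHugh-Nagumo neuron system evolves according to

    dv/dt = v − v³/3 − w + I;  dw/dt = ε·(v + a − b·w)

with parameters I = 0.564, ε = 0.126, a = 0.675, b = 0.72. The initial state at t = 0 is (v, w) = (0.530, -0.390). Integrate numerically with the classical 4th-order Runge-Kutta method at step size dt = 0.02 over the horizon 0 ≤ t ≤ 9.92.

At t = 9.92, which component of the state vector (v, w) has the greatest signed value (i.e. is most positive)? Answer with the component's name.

largest component: w

t=0.000: state=(0.530, -0.390)
step 1 (dt=0.02): k1=(1.434, 0.187), k2=(1.443, 0.189), k3=(1.443, 0.189), k4=(1.451, 0.191); state += dt/6·(k1+2k2+2k3+k4)
t=0.020: state=(0.559, -0.386)
t=0.040: state=(0.588, -0.382)
t=0.060: state=(0.618, -0.378)
continuing one RK4 step at a time; state shown every 25 steps (Δt=0.5):
t=0.500: state=(1.287, -0.275)
t=1.000: state=(1.790, -0.124)
t=1.500: state=(1.926, 0.039)
t=2.000: state=(1.918, 0.197)
t=2.500: state=(1.874, 0.347)
t=3.000: state=(1.820, 0.487)
t=3.500: state=(1.763, 0.617)
t=4.000: state=(1.704, 0.738)
t=4.500: state=(1.643, 0.850)
t=5.000: state=(1.581, 0.953)
t=5.500: state=(1.517, 1.048)
t=6.000: state=(1.450, 1.135)
t=6.500: state=(1.380, 1.213)
t=7.000: state=(1.305, 1.283)
t=7.500: state=(1.224, 1.346)
t=8.000: state=(1.135, 1.401)
t=8.500: state=(1.034, 1.447)
t=9.000: state=(0.915, 1.484)
t=9.500: state=(0.769, 1.512)
t=9.920: state=(0.611, 1.527)
compare at T: v=0.611, w=1.527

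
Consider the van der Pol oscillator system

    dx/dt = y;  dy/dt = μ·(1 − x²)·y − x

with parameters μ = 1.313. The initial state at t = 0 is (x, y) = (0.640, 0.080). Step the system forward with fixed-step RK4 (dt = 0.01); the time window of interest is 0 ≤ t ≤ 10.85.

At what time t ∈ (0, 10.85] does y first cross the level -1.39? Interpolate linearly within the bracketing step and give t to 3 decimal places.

t=0.000: state=(0.640, 0.080)
step 1 (dt=0.01): k1=(0.080, -0.578), k2=(0.077, -0.581), k3=(0.077, -0.581), k4=(0.074, -0.583); state += dt/6·(k1+2k2+2k3+k4)
t=0.010: state=(0.641, 0.074)
t=0.020: state=(0.641, 0.068)
t=0.030: state=(0.642, 0.062)
continuing one RK4 step at a time; state shown every 50 steps (Δt=0.5):
t=0.500: state=(0.597, -0.271)
t=1.000: state=(0.345, -0.774)
t=1.410: state=(-0.092, -1.388)
next step: t=1.420: state=(-0.106, -1.406) — y has crossed -1.39
linear interpolation between t=1.410 (-1.38848) and t=1.420 (-1.40566) → t≈1.411

t = 1.411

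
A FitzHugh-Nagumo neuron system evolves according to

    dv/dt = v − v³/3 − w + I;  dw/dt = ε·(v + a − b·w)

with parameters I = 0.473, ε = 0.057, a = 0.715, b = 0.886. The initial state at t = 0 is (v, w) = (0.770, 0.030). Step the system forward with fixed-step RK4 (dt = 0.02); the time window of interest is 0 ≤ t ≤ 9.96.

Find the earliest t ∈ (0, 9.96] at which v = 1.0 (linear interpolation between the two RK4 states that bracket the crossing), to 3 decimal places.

t=0.000: state=(0.770, 0.030)
step 1 (dt=0.02): k1=(1.061, 0.083), k2=(1.064, 0.084), k3=(1.064, 0.084), k4=(1.067, 0.084); state += dt/6·(k1+2k2+2k3+k4)
t=0.020: state=(0.791, 0.032)
t=0.040: state=(0.813, 0.033)
t=0.060: state=(0.834, 0.035)
t=0.200: state=(0.987, 0.048)
next step: t=0.220: state=(1.008, 0.050) — v has crossed 1.0
linear interpolation between t=0.200 (0.98664) and t=0.220 (1.00846) → t≈0.212

t = 0.212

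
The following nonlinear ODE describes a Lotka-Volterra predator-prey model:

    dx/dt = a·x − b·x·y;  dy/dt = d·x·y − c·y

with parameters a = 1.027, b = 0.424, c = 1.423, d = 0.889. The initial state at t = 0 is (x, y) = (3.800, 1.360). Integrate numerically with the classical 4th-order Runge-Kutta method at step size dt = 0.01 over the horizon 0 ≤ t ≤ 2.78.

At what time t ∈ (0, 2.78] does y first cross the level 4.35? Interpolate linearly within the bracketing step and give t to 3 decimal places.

t = 0.556

t=0.000: state=(3.800, 1.360)
step 1 (dt=0.01): k1=(1.711, 2.659), k2=(1.694, 2.696), k3=(1.693, 2.696), k4=(1.675, 2.733); state += dt/6·(k1+2k2+2k3+k4)
t=0.010: state=(3.817, 1.387)
t=0.020: state=(3.834, 1.415)
t=0.030: state=(3.850, 1.443)
continuing one RK4 step at a time; state shown every 10 steps (Δt=0.1):
t=0.100: state=(3.951, 1.665)
t=0.200: state=(4.047, 2.062)
t=0.300: state=(4.067, 2.567)
t=0.400: state=(3.991, 3.188)
t=0.500: state=(3.806, 3.913)
t=0.550: state=(3.672, 4.304)
next step: t=0.560: state=(3.642, 4.383) — y has crossed 4.35
linear interpolation between t=0.550 (4.30383) and t=0.560 (4.38323) → t≈0.556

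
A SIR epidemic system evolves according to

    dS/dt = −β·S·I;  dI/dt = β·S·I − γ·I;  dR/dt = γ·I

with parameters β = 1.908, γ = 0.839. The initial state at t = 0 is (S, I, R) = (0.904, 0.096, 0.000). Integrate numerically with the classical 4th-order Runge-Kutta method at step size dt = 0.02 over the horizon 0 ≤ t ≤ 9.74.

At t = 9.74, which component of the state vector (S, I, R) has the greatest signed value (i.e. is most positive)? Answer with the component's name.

largest component: R

t=0.000: state=(0.904, 0.096, 0.000)
step 1 (dt=0.02): k1=(-0.166, 0.085, 0.081), k2=(-0.167, 0.085, 0.081), k3=(-0.167, 0.085, 0.081), k4=(-0.168, 0.086, 0.082); state += dt/6·(k1+2k2+2k3+k4)
t=0.020: state=(0.901, 0.098, 0.002)
t=0.040: state=(0.897, 0.099, 0.003)
t=0.060: state=(0.894, 0.101, 0.005)
continuing one RK4 step at a time; state shown every 25 steps (Δt=0.5):
t=0.500: state=(0.807, 0.143, 0.050)
t=1.000: state=(0.688, 0.192, 0.120)
t=1.500: state=(0.562, 0.229, 0.209)
t=2.000: state=(0.447, 0.243, 0.309)
t=2.500: state=(0.356, 0.234, 0.410)
t=3.000: state=(0.288, 0.209, 0.503)
t=3.500: state=(0.239, 0.176, 0.584)
t=4.000: state=(0.206, 0.143, 0.651)
t=4.500: state=(0.182, 0.113, 0.705)
t=5.000: state=(0.165, 0.088, 0.747)
t=5.500: state=(0.154, 0.067, 0.779)
t=6.000: state=(0.145, 0.051, 0.804)
t=6.500: state=(0.139, 0.038, 0.822)
t=7.000: state=(0.135, 0.029, 0.836)
t=7.500: state=(0.132, 0.021, 0.847)
t=8.000: state=(0.129, 0.016, 0.855)
t=8.500: state=(0.128, 0.012, 0.860)
t=9.000: state=(0.127, 0.009, 0.865)
t=9.500: state=(0.126, 0.007, 0.868)
t=9.740: state=(0.125, 0.006, 0.869)
compare at T: S=0.125, I=0.006, R=0.869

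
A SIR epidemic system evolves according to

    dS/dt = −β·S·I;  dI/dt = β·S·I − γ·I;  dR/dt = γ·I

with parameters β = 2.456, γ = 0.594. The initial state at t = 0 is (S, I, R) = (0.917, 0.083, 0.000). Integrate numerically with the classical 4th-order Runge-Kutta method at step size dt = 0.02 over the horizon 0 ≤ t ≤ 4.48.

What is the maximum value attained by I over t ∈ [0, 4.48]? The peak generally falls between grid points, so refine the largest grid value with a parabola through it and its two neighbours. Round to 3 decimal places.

max I = 0.436

t=0.000: state=(0.917, 0.083, 0.000)
step 1 (dt=0.02): k1=(-0.187, 0.138, 0.049), k2=(-0.190, 0.140, 0.050), k3=(-0.190, 0.140, 0.050), k4=(-0.192, 0.141, 0.051); state += dt/6·(k1+2k2+2k3+k4)
t=0.020: state=(0.913, 0.086, 0.001)
t=0.040: state=(0.909, 0.089, 0.002)
t=0.060: state=(0.905, 0.092, 0.003)
continuing one RK4 step at a time; state shown every 10 steps (Δt=0.2):
t=0.200: state=(0.874, 0.114, 0.012)
t=0.400: state=(0.818, 0.154, 0.028)
t=0.600: state=(0.750, 0.201, 0.049)
t=0.800: state=(0.671, 0.253, 0.076)
t=1.000: state=(0.585, 0.306, 0.109)
t=1.200: state=(0.497, 0.355, 0.148)
t=1.400: state=(0.413, 0.394, 0.193)
t=1.600: state=(0.338, 0.421, 0.241)
t=1.800: state=(0.274, 0.434, 0.292)
t=2.000: state=(0.221, 0.435, 0.344)
t=2.200: state=(0.179, 0.426, 0.395)
t=2.400: state=(0.146, 0.409, 0.445)
t=2.600: state=(0.120, 0.388, 0.492)
t=2.800: state=(0.100, 0.364, 0.537)
t=3.000: state=(0.084, 0.338, 0.579)
t=3.200: state=(0.072, 0.311, 0.617)
t=3.400: state=(0.062, 0.286, 0.653)
t=3.600: state=(0.054, 0.261, 0.685)
t=3.800: state=(0.048, 0.238, 0.715)
t=4.000: state=(0.043, 0.216, 0.742)
t=4.200: state=(0.039, 0.195, 0.766)
t=4.400: state=(0.035, 0.177, 0.788)
t=4.480: state=(0.034, 0.170, 0.796)
largest grid value and its neighbours: I(1.900)=0.43577, I(1.920)=0.43580, I(1.940)=0.43573
parabola through these three points peaks at t≈1.917 with I≈0.43581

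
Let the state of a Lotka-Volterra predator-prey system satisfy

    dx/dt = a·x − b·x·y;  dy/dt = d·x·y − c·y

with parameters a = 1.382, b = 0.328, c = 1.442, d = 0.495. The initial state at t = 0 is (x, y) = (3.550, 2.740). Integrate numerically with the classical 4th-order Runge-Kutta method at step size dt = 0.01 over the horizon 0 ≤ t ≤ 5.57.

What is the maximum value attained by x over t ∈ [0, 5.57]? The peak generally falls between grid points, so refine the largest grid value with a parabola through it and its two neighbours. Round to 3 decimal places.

max x = 4.401

t=0.000: state=(3.550, 2.740)
step 1 (dt=0.01): k1=(1.716, 0.864), k2=(1.715, 0.877), k3=(1.715, 0.877), k4=(1.714, 0.890); state += dt/6·(k1+2k2+2k3+k4)
t=0.010: state=(3.567, 2.749)
t=0.020: state=(3.584, 2.758)
t=0.030: state=(3.601, 2.767)
continuing one RK4 step at a time; state shown every 20 steps (Δt=0.2):
t=0.200: state=(3.884, 2.968)
t=0.400: state=(4.169, 3.315)
t=0.600: state=(4.357, 3.793)
t=0.800: state=(4.394, 4.390)
t=1.000: state=(4.250, 5.055)
t=1.200: state=(3.937, 5.689)
t=1.400: state=(3.514, 6.169)
t=1.600: state=(3.063, 6.402)
t=1.800: state=(2.653, 6.364)
t=2.000: state=(2.322, 6.096)
t=2.200: state=(2.079, 5.677)
t=2.400: state=(1.919, 5.183)
t=2.600: state=(1.831, 4.674)
t=2.800: state=(1.806, 4.192)
t=3.000: state=(1.835, 3.760)
t=3.200: state=(1.914, 3.391)
t=3.400: state=(2.040, 3.090)
t=3.600: state=(2.214, 2.858)
t=3.800: state=(2.434, 2.695)
t=4.000: state=(2.698, 2.603)
t=4.200: state=(3.002, 2.586)
t=4.400: state=(3.334, 2.651)
t=4.600: state=(3.677, 2.812)
t=4.800: state=(3.998, 3.082)
t=5.000: state=(4.254, 3.478)
t=5.200: state=(4.391, 4.003)
t=5.400: state=(4.362, 4.634)
t=5.570: state=(4.194, 5.203)
largest grid value and its neighbours: x(5.260)=4.40100, x(5.270)=4.40120, x(5.280)=4.40096
parabola through these three points peaks at t≈5.270 with x≈4.40120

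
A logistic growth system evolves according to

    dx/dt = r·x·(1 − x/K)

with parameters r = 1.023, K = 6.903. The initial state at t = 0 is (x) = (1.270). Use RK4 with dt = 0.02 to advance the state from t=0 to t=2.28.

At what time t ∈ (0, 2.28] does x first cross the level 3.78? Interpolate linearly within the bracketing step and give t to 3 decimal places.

t=0.000: state=(1.270)
step 1 (dt=0.02): k1=(1.060), k2=(1.067), k3=(1.067), k4=(1.074); state += dt/6·(k1+2k2+2k3+k4)
t=0.020: state=(1.291)
t=0.040: state=(1.313)
t=0.060: state=(1.335)
continuing one RK4 step at a time; state shown every 5 steps (Δt=0.1):
t=0.100: state=(1.379)
t=0.200: state=(1.496)
t=0.300: state=(1.619)
t=0.400: state=(1.749)
t=0.500: state=(1.886)
t=0.600: state=(2.030)
t=0.700: state=(2.179)
t=0.800: state=(2.335)
t=0.900: state=(2.495)
t=1.000: state=(2.661)
t=1.100: state=(2.830)
t=1.200: state=(3.002)
t=1.300: state=(3.176)
t=1.400: state=(3.352)
t=1.500: state=(3.529)
t=1.600: state=(3.705)
t=1.640: state=(3.775)
next step: t=1.660: state=(3.810) — x has crossed 3.78
linear interpolation between t=1.640 (3.77515) and t=1.660 (3.81011) → t≈1.643

t = 1.643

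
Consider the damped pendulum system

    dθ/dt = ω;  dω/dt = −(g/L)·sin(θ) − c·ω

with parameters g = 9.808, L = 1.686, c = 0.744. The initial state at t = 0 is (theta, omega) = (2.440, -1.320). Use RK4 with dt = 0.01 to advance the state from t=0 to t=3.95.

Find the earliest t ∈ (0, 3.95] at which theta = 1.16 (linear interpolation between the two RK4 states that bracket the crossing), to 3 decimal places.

t=0.000: state=(2.440, -1.320)
step 1 (dt=0.01): k1=(-1.320, -2.773), k2=(-1.334, -2.792), k3=(-1.334, -2.792), k4=(-1.348, -2.811); state += dt/6·(k1+2k2+2k3+k4)
t=0.010: state=(2.427, -1.348)
t=0.020: state=(2.413, -1.376)
t=0.030: state=(2.399, -1.405)
continuing one RK4 step at a time; state shown every 20 steps (Δt=0.2):
t=0.200: state=(2.115, -1.951)
t=0.400: state=(1.651, -2.699)
t=0.560: state=(1.173, -3.254)
next step: t=0.570: state=(1.141, -3.283) — theta has crossed 1.16
linear interpolation between t=0.560 (1.17331) and t=0.570 (1.14062) → t≈0.564

t = 0.564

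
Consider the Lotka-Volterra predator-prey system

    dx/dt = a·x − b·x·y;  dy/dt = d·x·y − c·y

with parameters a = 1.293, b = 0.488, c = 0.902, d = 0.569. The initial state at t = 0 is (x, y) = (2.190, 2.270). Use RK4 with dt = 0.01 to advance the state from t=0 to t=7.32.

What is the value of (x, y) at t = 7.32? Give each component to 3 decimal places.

t=0.000: state=(2.190, 2.270)
step 1 (dt=0.01): k1=(0.406, 0.781), k2=(0.402, 0.785), k3=(0.402, 0.785), k4=(0.398, 0.789); state += dt/6·(k1+2k2+2k3+k4)
t=0.010: state=(2.194, 2.278)
t=0.020: state=(2.198, 2.286)
t=0.030: state=(2.202, 2.294)
continuing one RK4 step at a time; state shown every 25 steps (Δt=0.25):
t=0.250: state=(2.264, 2.489)
t=0.500: state=(2.274, 2.745)
t=0.750: state=(2.211, 3.017)
t=1.000: state=(2.081, 3.270)
t=1.250: state=(1.905, 3.466)
t=1.500: state=(1.711, 3.578)
t=1.750: state=(1.525, 3.594)
t=2.000: state=(1.364, 3.521)
t=2.250: state=(1.236, 3.379)
t=2.500: state=(1.143, 3.193)
t=2.750: state=(1.084, 2.985)
t=3.000: state=(1.054, 2.772)
t=3.250: state=(1.051, 2.569)
t=3.500: state=(1.074, 2.384)
t=3.750: state=(1.120, 2.224)
t=4.000: state=(1.190, 2.091)
t=4.250: state=(1.282, 1.989)
t=4.500: state=(1.396, 1.920)
t=4.750: state=(1.530, 1.887)
t=5.000: state=(1.679, 1.892)
t=5.250: state=(1.837, 1.939)
t=5.500: state=(1.993, 2.032)
t=5.750: state=(2.132, 2.176)
t=6.000: state=(2.233, 2.370)
t=6.250: state=(2.278, 2.609)
t=6.500: state=(2.253, 2.876)
t=6.750: state=(2.155, 3.143)
t=7.000: state=(2.000, 3.373)
t=7.250: state=(1.812, 3.532)
t=7.320: state=(1.757, 3.560)

(x, y) = (1.757, 3.560)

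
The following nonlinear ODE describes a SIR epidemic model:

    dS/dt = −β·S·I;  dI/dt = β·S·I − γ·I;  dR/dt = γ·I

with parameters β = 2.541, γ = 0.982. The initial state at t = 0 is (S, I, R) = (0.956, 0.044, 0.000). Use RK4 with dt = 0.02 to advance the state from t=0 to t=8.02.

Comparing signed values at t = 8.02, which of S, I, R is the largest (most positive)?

largest component: R

t=0.000: state=(0.956, 0.044, 0.000)
step 1 (dt=0.02): k1=(-0.107, 0.064, 0.043), k2=(-0.108, 0.064, 0.044), k3=(-0.108, 0.064, 0.044), k4=(-0.110, 0.065, 0.044); state += dt/6·(k1+2k2+2k3+k4)
t=0.020: state=(0.954, 0.045, 0.001)
t=0.040: state=(0.952, 0.047, 0.002)
t=0.060: state=(0.949, 0.048, 0.003)
continuing one RK4 step at a time; state shown every 25 steps (Δt=0.5):
t=0.500: state=(0.882, 0.087, 0.031)
t=1.000: state=(0.759, 0.152, 0.089)
t=1.500: state=(0.599, 0.220, 0.181)
t=2.000: state=(0.439, 0.260, 0.301)
t=2.500: state=(0.315, 0.256, 0.429)
t=3.000: state=(0.232, 0.221, 0.547)
t=3.500: state=(0.180, 0.175, 0.644)
t=4.000: state=(0.149, 0.132, 0.719)
t=4.500: state=(0.129, 0.096, 0.775)
t=5.000: state=(0.116, 0.069, 0.815)
t=5.500: state=(0.108, 0.048, 0.844)
t=6.000: state=(0.102, 0.034, 0.864)
t=6.500: state=(0.099, 0.024, 0.878)
t=7.000: state=(0.096, 0.016, 0.887)
t=7.500: state=(0.095, 0.011, 0.894)
t=8.000: state=(0.093, 0.008, 0.899)
t=8.020: state=(0.093, 0.008, 0.899)
compare at T: S=0.093, I=0.008, R=0.899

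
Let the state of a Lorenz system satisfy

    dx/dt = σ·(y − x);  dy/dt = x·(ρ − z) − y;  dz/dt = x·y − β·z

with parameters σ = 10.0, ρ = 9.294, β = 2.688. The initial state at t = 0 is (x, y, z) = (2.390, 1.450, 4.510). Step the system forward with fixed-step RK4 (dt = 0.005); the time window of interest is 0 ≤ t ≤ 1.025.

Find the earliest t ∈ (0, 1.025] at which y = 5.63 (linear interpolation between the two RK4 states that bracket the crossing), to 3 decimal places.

t=0.000: state=(2.390, 1.450, 4.510)
step 1 (dt=0.005): k1=(-9.400, 9.984, -8.657), k2=(-8.915, 9.898, -8.574), k3=(-8.930, 9.903, -8.573), k4=(-8.458, 9.821, -8.491); state += dt/6·(k1+2k2+2k3+k4)
t=0.005: state=(2.345, 1.500, 4.467)
t=0.010: state=(2.305, 1.548, 4.425)
t=0.015: state=(2.270, 1.596, 4.384)
continuing one RK4 step at a time; state shown every 10 steps (Δt=0.05):
t=0.050: state=(2.122, 1.920, 4.118)
t=0.100: state=(2.139, 2.376, 3.813)
t=0.150: state=(2.335, 2.868, 3.607)
t=0.200: state=(2.661, 3.425, 3.521)
t=0.250: state=(3.095, 4.064, 3.583)
t=0.300: state=(3.627, 4.782, 3.829)
t=0.350: state=(4.245, 5.554, 4.303)
next step: t=0.355: state=(4.311, 5.632, 4.364) — y has crossed 5.63
linear interpolation between t=0.350 (5.55387) and t=0.355 (5.63201) → t≈0.355

t = 0.355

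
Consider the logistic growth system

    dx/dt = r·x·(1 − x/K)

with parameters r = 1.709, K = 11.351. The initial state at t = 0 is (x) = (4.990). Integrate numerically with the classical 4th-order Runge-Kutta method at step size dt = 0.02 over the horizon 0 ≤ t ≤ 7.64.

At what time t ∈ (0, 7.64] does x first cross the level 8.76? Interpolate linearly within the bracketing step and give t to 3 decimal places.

t=0.000: state=(4.990)
step 1 (dt=0.02): k1=(4.779), k2=(4.788), k3=(4.789), k4=(4.797); state += dt/6·(k1+2k2+2k3+k4)
t=0.020: state=(5.086)
t=0.040: state=(5.182)
t=0.060: state=(5.278)
continuing one RK4 step at a time; state shown every 25 steps (Δt=0.5):
t=0.500: state=(7.359)
t=0.840: state=(8.709)
next step: t=0.860: state=(8.778) — x has crossed 8.76
linear interpolation between t=0.840 (8.70898) and t=0.860 (8.77763) → t≈0.855

t = 0.855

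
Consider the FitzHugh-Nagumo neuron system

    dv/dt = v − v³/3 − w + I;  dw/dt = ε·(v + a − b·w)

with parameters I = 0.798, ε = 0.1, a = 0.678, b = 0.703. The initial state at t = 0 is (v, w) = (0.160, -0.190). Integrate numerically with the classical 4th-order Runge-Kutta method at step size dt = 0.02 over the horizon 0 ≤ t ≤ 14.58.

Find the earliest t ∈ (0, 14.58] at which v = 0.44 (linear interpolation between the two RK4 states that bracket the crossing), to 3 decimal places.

t = 0.222

t=0.000: state=(0.160, -0.190)
step 1 (dt=0.02): k1=(1.147, 0.097), k2=(1.157, 0.098), k3=(1.157, 0.098), k4=(1.167, 0.099); state += dt/6·(k1+2k2+2k3+k4)
t=0.020: state=(0.183, -0.188)
t=0.040: state=(0.207, -0.186)
t=0.060: state=(0.231, -0.184)
t=0.220: state=(0.437, -0.166)
next step: t=0.240: state=(0.465, -0.163) — v has crossed 0.44
linear interpolation between t=0.220 (0.43730) and t=0.240 (0.46496) → t≈0.222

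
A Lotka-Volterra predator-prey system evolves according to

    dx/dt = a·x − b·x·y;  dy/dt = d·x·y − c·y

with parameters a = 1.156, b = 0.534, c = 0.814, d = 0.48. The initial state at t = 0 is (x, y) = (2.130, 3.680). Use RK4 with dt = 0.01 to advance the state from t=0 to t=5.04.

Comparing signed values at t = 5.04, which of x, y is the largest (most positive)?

largest component: x

t=0.000: state=(2.130, 3.680)
step 1 (dt=0.01): k1=(-1.723, 0.767), k2=(-1.721, 0.752), k3=(-1.721, 0.752), k4=(-1.718, 0.738); state += dt/6·(k1+2k2+2k3+k4)
t=0.010: state=(2.113, 3.688)
t=0.020: state=(2.096, 3.695)
t=0.030: state=(2.079, 3.702)
continuing one RK4 step at a time; state shown every 20 steps (Δt=0.2):
t=0.200: state=(1.801, 3.775)
t=0.400: state=(1.516, 3.760)
t=0.600: state=(1.285, 3.654)
t=0.800: state=(1.106, 3.481)
t=1.000: state=(0.971, 3.267)
t=1.200: state=(0.874, 3.032)
t=1.400: state=(0.807, 2.793)
t=1.600: state=(0.764, 2.559)
t=1.800: state=(0.742, 2.337)
t=2.000: state=(0.736, 2.132)
t=2.200: state=(0.747, 1.945)
t=2.400: state=(0.771, 1.777)
t=2.600: state=(0.810, 1.629)
t=2.800: state=(0.864, 1.500)
t=3.000: state=(0.933, 1.389)
t=3.200: state=(1.019, 1.297)
t=3.400: state=(1.123, 1.221)
t=3.600: state=(1.246, 1.162)
t=3.800: state=(1.390, 1.121)
t=4.000: state=(1.556, 1.097)
t=4.200: state=(1.745, 1.092)
t=4.400: state=(1.956, 1.108)
t=4.600: state=(2.185, 1.148)
t=4.800: state=(2.428, 1.218)
t=5.000: state=(2.672, 1.322)
t=5.040: state=(2.720, 1.347)
compare at T: x=2.720, y=1.347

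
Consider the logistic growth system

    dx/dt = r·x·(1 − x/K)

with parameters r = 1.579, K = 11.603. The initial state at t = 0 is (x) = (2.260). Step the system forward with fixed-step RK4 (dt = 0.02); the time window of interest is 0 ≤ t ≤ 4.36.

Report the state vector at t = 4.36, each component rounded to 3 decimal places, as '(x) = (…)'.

t=0.000: state=(2.260)
step 1 (dt=0.02): k1=(2.873), k2=(2.901), k3=(2.901), k4=(2.929); state += dt/6·(k1+2k2+2k3+k4)
t=0.020: state=(2.318)
t=0.040: state=(2.377)
t=0.060: state=(2.437)
continuing one RK4 step at a time; state shown every 10 steps (Δt=0.2):
t=0.200: state=(2.890)
t=0.400: state=(3.628)
t=0.600: state=(4.458)
t=0.800: state=(5.350)
t=1.000: state=(6.264)
t=1.200: state=(7.155)
t=1.400: state=(7.984)
t=1.600: state=(8.721)
t=1.800: state=(9.350)
t=2.000: state=(9.869)
t=2.200: state=(10.285)
t=2.400: state=(10.611)
t=2.600: state=(10.863)
t=2.800: state=(11.054)
t=3.000: state=(11.197)
t=3.200: state=(11.304)
t=3.400: state=(11.384)
t=3.600: state=(11.442)
t=3.800: state=(11.485)
t=4.000: state=(11.517)
t=4.200: state=(11.540)
t=4.360: state=(11.554)

(x) = (11.554)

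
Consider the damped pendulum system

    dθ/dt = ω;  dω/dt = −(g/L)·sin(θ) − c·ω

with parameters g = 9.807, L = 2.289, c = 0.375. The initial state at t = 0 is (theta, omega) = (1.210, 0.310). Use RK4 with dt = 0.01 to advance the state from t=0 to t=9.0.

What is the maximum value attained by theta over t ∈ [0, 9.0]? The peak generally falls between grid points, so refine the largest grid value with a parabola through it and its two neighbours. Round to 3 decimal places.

t=0.000: state=(1.210, 0.310)
step 1 (dt=0.01): k1=(0.310, -4.125), k2=(0.289, -4.119), k3=(0.289, -4.119), k4=(0.269, -4.114); state += dt/6·(k1+2k2+2k3+k4)
t=0.010: state=(1.213, 0.269)
t=0.020: state=(1.215, 0.228)
t=0.030: state=(1.217, 0.187)
continuing one RK4 step at a time; state shown every 50 steps (Δt=0.5):
t=0.500: state=(0.887, -1.491)
t=1.000: state=(-0.066, -1.997)
t=1.500: state=(-0.800, -0.743)
t=2.000: state=(-0.759, 0.845)
t=2.500: state=(-0.105, 1.536)
t=3.000: state=(0.526, 0.793)
t=3.500: state=(0.602, -0.475)
t=4.000: state=(0.154, -1.146)
t=4.500: state=(-0.351, -0.707)
t=5.000: state=(-0.464, 0.263)
t=5.500: state=(-0.155, 0.847)
t=6.000: state=(0.237, 0.589)
t=6.500: state=(0.353, -0.141)
t=7.000: state=(0.139, -0.624)
t=7.500: state=(-0.161, -0.474)
t=8.000: state=(-0.268, 0.069)
t=8.500: state=(-0.119, 0.459)
t=9.000: state=(0.110, 0.376)
largest grid value and its neighbours: theta(0.070)=1.22166, theta(0.080)=1.22170, theta(0.090)=1.22134
parabola through these three points peaks at t≈0.076 with theta≈1.22173

max theta = 1.222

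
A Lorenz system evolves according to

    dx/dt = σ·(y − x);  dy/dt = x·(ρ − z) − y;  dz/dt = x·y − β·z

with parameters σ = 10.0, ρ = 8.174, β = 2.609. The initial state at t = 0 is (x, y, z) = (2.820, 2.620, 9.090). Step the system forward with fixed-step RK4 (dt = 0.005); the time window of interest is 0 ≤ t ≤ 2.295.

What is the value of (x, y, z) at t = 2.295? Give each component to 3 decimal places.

(x, y, z) = (4.428, 4.164, 7.804)

t=0.000: state=(2.820, 2.620, 9.090)
step 1 (dt=0.005): k1=(-2.000, -5.203, -16.327), k2=(-2.080, -5.071, -16.271), k3=(-2.075, -5.071, -16.271), k4=(-2.150, -4.940, -16.214); state += dt/6·(k1+2k2+2k3+k4)
t=0.005: state=(2.810, 2.595, 9.009)
t=0.010: state=(2.799, 2.571, 8.928)
t=0.015: state=(2.787, 2.548, 8.848)
continuing one RK4 step at a time; state shown every 20 steps (Δt=0.1):
t=0.100: state=(2.566, 2.335, 7.579)
t=0.200: state=(2.431, 2.405, 6.351)
t=0.300: state=(2.519, 2.717, 5.445)
t=0.400: state=(2.823, 3.229, 4.891)
t=0.500: state=(3.323, 3.913, 4.735)
t=0.600: state=(3.981, 4.693, 5.041)
t=0.700: state=(4.698, 5.387, 5.832)
t=0.800: state=(5.281, 5.718, 6.971)
t=0.900: state=(5.503, 5.492, 8.071)
t=1.000: state=(5.268, 4.835, 8.684)
t=1.100: state=(4.723, 4.116, 8.651)
t=1.200: state=(4.141, 3.617, 8.154)
t=1.300: state=(3.717, 3.404, 7.479)
t=1.400: state=(3.519, 3.432, 6.837)
t=1.500: state=(3.532, 3.639, 6.357)
t=1.600: state=(3.716, 3.968, 6.108)
t=1.700: state=(4.017, 4.355, 6.125)
t=1.800: state=(4.366, 4.710, 6.400)
t=1.900: state=(4.674, 4.929, 6.862)
t=2.000: state=(4.850, 4.937, 7.369)
t=2.100: state=(4.842, 4.742, 7.752)
t=2.200: state=(4.669, 4.439, 7.895)
t=2.295: state=(4.428, 4.164, 7.804)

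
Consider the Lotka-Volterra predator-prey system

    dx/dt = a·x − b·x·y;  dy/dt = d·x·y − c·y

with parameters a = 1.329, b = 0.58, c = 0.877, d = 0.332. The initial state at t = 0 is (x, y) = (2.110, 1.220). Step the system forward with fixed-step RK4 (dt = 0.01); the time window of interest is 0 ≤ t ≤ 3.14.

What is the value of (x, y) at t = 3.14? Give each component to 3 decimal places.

(x, y) = (2.121, 3.862)

t=0.000: state=(2.110, 1.220)
step 1 (dt=0.01): k1=(1.311, -0.215), k2=(1.317, -0.212), k3=(1.317, -0.212), k4=(1.322, -0.210); state += dt/6·(k1+2k2+2k3+k4)
t=0.010: state=(2.123, 1.218)
t=0.020: state=(2.136, 1.216)
t=0.030: state=(2.150, 1.214)
continuing one RK4 step at a time; state shown every 20 steps (Δt=0.2):
t=0.200: state=(2.394, 1.189)
t=0.400: state=(2.723, 1.182)
t=0.600: state=(3.094, 1.203)
t=0.800: state=(3.501, 1.256)
t=1.000: state=(3.928, 1.349)
t=1.200: state=(4.348, 1.490)
t=1.400: state=(4.720, 1.690)
t=1.600: state=(4.986, 1.959)
t=1.800: state=(5.085, 2.299)
t=2.000: state=(4.967, 2.696)
t=2.200: state=(4.625, 3.115)
t=2.400: state=(4.109, 3.495)
t=2.600: state=(3.511, 3.778)
t=2.800: state=(2.926, 3.924)
t=3.000: state=(2.417, 3.930)
t=3.140: state=(2.121, 3.862)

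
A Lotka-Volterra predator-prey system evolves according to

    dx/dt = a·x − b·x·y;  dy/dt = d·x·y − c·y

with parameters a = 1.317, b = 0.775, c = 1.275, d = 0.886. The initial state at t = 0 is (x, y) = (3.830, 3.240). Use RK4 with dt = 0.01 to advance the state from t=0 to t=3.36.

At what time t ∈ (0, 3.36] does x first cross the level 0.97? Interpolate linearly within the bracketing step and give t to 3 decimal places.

t = 0.604

t=0.000: state=(3.830, 3.240)
step 1 (dt=0.01): k1=(-4.573, 6.864), k2=(-4.647, 6.870), k3=(-4.647, 6.869), k4=(-4.719, 6.873); state += dt/6·(k1+2k2+2k3+k4)
t=0.010: state=(3.784, 3.309)
t=0.020: state=(3.736, 3.377)
t=0.030: state=(3.686, 3.446)
continuing one RK4 step at a time; state shown every 20 steps (Δt=0.2):
t=0.200: state=(2.722, 4.505)
t=0.400: state=(1.662, 5.124)
t=0.600: state=(0.980, 4.989)
next step: t=0.610: state=(0.955, 4.968) — x has crossed 0.97
linear interpolation between t=0.600 (0.97982) and t=0.610 (0.95523) → t≈0.604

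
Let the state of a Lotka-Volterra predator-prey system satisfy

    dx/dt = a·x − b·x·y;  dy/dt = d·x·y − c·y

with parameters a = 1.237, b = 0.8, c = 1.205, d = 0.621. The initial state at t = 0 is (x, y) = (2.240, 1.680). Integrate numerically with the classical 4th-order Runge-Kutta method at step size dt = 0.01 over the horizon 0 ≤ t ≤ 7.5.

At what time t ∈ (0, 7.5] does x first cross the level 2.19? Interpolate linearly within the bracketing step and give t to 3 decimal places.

t=0.000: state=(2.240, 1.680)
step 1 (dt=0.01): k1=(-0.240, 0.313), k2=(-0.242, 0.312), k3=(-0.242, 0.312), k4=(-0.245, 0.311); state += dt/6·(k1+2k2+2k3+k4)
t=0.010: state=(2.238, 1.683)
t=0.020: state=(2.235, 1.686)
t=0.030: state=(2.233, 1.689)
t=0.170: state=(2.192, 1.730)
next step: t=0.180: state=(2.189, 1.732) — x has crossed 2.19
linear interpolation between t=0.170 (2.19201) and t=0.180 (2.18877) → t≈0.176

t = 0.176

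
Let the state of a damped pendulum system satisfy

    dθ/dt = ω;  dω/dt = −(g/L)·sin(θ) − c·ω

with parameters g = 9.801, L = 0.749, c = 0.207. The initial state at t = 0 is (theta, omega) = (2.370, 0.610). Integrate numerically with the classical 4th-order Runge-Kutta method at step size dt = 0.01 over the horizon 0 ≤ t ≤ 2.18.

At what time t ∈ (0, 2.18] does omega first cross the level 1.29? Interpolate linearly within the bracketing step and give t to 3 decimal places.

t=0.000: state=(2.370, 0.610)
step 1 (dt=0.01): k1=(0.610, -9.250), k2=(0.564, -9.212), k3=(0.564, -9.214), k4=(0.518, -9.178); state += dt/6·(k1+2k2+2k3+k4)
t=0.010: state=(2.376, 0.518)
t=0.020: state=(2.380, 0.426)
t=0.030: state=(2.384, 0.336)
continuing one RK4 step at a time; state shown every 10 steps (Δt=0.1):
t=0.100: state=(2.386, -0.291)
t=0.200: state=(2.311, -1.201)
t=0.300: state=(2.143, -2.195)
t=0.400: state=(1.868, -3.316)
t=0.500: state=(1.476, -4.527)
t=0.600: state=(0.966, -5.641)
t=0.700: state=(0.363, -6.317)
t=0.800: state=(-0.272, -6.243)
t=0.900: state=(-0.861, -5.421)
t=1.000: state=(-1.342, -4.160)
t=1.100: state=(-1.689, -2.787)
t=1.200: state=(-1.901, -1.473)
t=1.300: state=(-1.987, -0.243)
t=1.400: state=(-1.951, 0.951)
t=1.420: state=(-1.930, 1.191)
next step: t=1.430: state=(-1.917, 1.311) — omega has crossed 1.29
linear interpolation between t=1.420 (1.19066) and t=1.430 (1.31087) → t≈1.428

t = 1.428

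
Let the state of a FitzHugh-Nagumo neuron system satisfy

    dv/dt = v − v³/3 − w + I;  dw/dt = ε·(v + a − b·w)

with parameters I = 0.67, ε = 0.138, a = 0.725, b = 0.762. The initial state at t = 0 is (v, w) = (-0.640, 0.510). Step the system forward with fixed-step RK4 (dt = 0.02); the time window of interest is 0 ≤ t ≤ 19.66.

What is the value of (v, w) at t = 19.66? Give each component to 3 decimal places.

(v, w) = (0.915, 1.587)

t=0.000: state=(-0.640, 0.510)
step 1 (dt=0.02): k1=(-0.393, -0.042), k2=(-0.395, -0.042), k3=(-0.395, -0.042), k4=(-0.396, -0.043); state += dt/6·(k1+2k2+2k3+k4)
t=0.020: state=(-0.648, 0.509)
t=0.040: state=(-0.656, 0.508)
t=0.060: state=(-0.664, 0.507)
continuing one RK4 step at a time; state shown every 50 steps (Δt=1):
t=1.000: state=(-1.083, 0.441)
t=2.000: state=(-1.385, 0.327)
t=3.000: state=(-1.438, 0.203)
t=4.000: state=(-1.383, 0.092)
t=5.000: state=(-1.295, 0.002)
t=6.000: state=(-1.192, -0.066)
t=7.000: state=(-1.077, -0.113)
t=8.000: state=(-0.944, -0.139)
t=9.000: state=(-0.778, -0.144)
t=10.000: state=(-0.538, -0.121)
t=11.000: state=(-0.100, -0.059)
t=12.000: state=(0.850, 0.085)
t=13.000: state=(1.727, 0.352)
t=14.000: state=(1.782, 0.646)
t=15.000: state=(1.674, 0.903)
t=16.000: state=(1.545, 1.119)
t=17.000: state=(1.406, 1.295)
t=18.000: state=(1.251, 1.435)
t=19.000: state=(1.067, 1.539)
t=19.660: state=(0.915, 1.587)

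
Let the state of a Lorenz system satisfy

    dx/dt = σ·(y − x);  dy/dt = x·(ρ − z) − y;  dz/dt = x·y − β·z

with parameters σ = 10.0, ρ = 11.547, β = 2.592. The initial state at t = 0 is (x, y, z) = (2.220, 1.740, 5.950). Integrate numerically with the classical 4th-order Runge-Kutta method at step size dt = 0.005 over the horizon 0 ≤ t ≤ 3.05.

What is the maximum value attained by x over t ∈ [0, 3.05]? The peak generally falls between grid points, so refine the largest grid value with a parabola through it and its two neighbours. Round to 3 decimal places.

t=0.000: state=(2.220, 1.740, 5.950)
step 1 (dt=0.005): k1=(-4.800, 10.685, -11.560), k2=(-4.413, 10.655, -11.447), k3=(-4.423, 10.660, -11.446), k4=(-4.046, 10.634, -11.333); state += dt/6·(k1+2k2+2k3+k4)
t=0.005: state=(2.198, 1.793, 5.893)
t=0.010: state=(2.179, 1.846, 5.837)
t=0.015: state=(2.165, 1.899, 5.782)
continuing one RK4 step at a time; state shown every 20 steps (Δt=0.1):
t=0.100: state=(2.314, 2.845, 5.036)
t=0.200: state=(3.158, 4.299, 4.744)
t=0.300: state=(4.581, 6.269, 5.477)
t=0.400: state=(6.415, 8.267, 7.834)
t=0.500: state=(7.878, 8.703, 11.622)
t=0.600: state=(7.721, 6.582, 14.416)
t=0.700: state=(5.989, 3.962, 14.279)
t=0.800: state=(4.161, 2.673, 12.430)
t=0.900: state=(3.105, 2.462, 10.373)
t=1.000: state=(2.801, 2.797, 8.667)
t=1.100: state=(3.039, 3.501, 7.487)
t=1.200: state=(3.704, 4.566, 6.972)
t=1.300: state=(4.738, 5.917, 7.343)
t=1.400: state=(5.963, 7.152, 8.803)
t=1.500: state=(6.898, 7.460, 11.048)
t=1.600: state=(6.925, 6.406, 12.848)
t=1.700: state=(6.006, 4.823, 13.115)
t=1.800: state=(4.831, 3.773, 12.125)
t=1.900: state=(4.013, 3.458, 10.725)
t=2.000: state=(3.718, 3.667, 9.463)
t=2.100: state=(3.879, 4.236, 8.611)
t=2.200: state=(4.399, 5.061, 8.337)
t=2.300: state=(5.152, 5.962, 8.770)
t=2.400: state=(5.919, 6.583, 9.872)
t=2.500: state=(6.359, 6.527, 11.228)
t=2.600: state=(6.218, 5.787, 12.115)
t=2.700: state=(5.602, 4.874, 12.118)
t=2.800: state=(4.899, 4.275, 11.437)
t=2.900: state=(4.425, 4.117, 10.520)
t=3.000: state=(4.291, 4.324, 9.718)
t=3.050: state=(4.346, 4.530, 9.432)
largest grid value and its neighbours: x(0.535)=8.05240, x(0.540)=8.05744, x(0.545)=8.05732
parabola through these three points peaks at t≈0.542 with x≈8.05803

max x = 8.058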